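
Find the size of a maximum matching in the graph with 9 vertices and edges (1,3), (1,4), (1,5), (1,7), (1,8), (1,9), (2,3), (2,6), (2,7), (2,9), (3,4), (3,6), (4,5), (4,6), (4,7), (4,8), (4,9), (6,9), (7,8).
4 (matching: (1,5), (3,4), (6,9), (7,8); upper bound floor(n/2) = floor(9/2) = 4)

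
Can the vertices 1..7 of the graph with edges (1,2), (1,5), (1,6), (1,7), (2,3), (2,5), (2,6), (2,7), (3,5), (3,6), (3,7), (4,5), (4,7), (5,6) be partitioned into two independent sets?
No (odd cycle of length 3: 5 -> 1 -> 6 -> 5)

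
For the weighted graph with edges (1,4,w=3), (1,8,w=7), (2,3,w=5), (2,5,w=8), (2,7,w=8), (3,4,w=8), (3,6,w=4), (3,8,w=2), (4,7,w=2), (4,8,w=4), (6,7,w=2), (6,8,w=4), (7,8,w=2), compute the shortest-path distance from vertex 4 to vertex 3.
6 (path: 4 -> 8 -> 3; weights 4 + 2 = 6)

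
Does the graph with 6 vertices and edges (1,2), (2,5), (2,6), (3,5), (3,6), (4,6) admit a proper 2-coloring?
Yes. Partition: {1, 5, 6}, {2, 3, 4}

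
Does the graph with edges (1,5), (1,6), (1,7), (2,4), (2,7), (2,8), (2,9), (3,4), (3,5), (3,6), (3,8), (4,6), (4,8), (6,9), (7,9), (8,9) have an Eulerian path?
Yes (the graph is connected and exactly 2 vertices have odd degree: {1, 7}; any Eulerian path must start and end at those)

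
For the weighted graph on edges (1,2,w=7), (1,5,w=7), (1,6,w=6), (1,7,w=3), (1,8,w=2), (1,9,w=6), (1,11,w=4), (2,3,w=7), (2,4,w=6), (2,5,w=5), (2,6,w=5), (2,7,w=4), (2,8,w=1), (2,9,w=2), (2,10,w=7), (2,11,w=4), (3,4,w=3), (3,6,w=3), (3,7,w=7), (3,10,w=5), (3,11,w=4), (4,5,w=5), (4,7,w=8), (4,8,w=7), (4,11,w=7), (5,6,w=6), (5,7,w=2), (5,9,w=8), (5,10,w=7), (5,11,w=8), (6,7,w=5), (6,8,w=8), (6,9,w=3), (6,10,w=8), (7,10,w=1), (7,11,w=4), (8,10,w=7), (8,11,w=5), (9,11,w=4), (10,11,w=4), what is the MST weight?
24 (MST edges: (1,7,w=3), (1,8,w=2), (1,11,w=4), (2,8,w=1), (2,9,w=2), (3,4,w=3), (3,6,w=3), (5,7,w=2), (6,9,w=3), (7,10,w=1); sum of weights 3 + 2 + 4 + 1 + 2 + 3 + 3 + 2 + 3 + 1 = 24)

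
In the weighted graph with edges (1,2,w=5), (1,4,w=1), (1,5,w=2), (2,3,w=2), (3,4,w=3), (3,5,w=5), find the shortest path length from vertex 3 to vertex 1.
4 (path: 3 -> 4 -> 1; weights 3 + 1 = 4)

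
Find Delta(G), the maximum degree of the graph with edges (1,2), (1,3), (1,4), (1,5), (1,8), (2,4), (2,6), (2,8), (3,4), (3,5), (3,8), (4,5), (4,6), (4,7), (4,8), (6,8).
7 (attained at vertex 4)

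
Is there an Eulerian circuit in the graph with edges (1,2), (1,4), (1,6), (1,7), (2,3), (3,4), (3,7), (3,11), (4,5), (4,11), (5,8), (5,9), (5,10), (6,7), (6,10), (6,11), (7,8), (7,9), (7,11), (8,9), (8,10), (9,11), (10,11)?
Yes (the graph is connected and all 11 vertices have even degree)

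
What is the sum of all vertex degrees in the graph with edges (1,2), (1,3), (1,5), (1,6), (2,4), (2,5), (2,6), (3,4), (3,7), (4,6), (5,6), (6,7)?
24 (handshake: sum of degrees = 2|E| = 2 x 12 = 24)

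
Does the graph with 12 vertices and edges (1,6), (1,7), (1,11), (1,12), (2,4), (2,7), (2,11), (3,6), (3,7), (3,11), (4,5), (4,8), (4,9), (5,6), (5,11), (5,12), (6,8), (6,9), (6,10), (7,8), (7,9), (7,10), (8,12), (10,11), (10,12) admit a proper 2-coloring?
Yes. Partition: {1, 2, 3, 5, 8, 9, 10}, {4, 6, 7, 11, 12}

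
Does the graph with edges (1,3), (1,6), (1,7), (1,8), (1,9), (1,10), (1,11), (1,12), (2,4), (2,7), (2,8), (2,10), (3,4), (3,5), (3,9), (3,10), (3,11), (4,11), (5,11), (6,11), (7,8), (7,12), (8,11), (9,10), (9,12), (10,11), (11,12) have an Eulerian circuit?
No (2 vertices have odd degree: {4, 10}; Eulerian circuit requires 0)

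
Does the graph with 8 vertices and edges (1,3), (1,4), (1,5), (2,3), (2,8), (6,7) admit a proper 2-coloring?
Yes. Partition: {1, 2, 6}, {3, 4, 5, 7, 8}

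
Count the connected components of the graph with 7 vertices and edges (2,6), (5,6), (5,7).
4 (components: {1}, {2, 5, 6, 7}, {3}, {4})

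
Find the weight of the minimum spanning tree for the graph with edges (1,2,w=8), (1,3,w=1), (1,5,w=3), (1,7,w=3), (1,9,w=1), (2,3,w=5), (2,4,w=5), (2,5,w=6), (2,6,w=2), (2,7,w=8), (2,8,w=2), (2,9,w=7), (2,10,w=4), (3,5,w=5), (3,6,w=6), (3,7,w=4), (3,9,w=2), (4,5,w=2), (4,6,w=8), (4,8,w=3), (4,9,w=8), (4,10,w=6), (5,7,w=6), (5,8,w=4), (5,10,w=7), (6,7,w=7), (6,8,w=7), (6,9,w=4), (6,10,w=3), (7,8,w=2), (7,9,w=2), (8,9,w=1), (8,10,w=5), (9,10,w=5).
17 (MST edges: (1,3,w=1), (1,5,w=3), (1,9,w=1), (2,6,w=2), (2,8,w=2), (4,5,w=2), (6,10,w=3), (7,8,w=2), (8,9,w=1); sum of weights 1 + 3 + 1 + 2 + 2 + 2 + 3 + 2 + 1 = 17)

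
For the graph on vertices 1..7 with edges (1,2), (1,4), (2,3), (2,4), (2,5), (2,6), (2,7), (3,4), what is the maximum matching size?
2 (matching: (1,4), (2,7); upper bound floor(n/2) = floor(7/2) = 3)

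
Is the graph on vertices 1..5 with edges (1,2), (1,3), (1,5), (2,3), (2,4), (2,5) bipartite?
No (odd cycle of length 3: 2 -> 1 -> 5 -> 2)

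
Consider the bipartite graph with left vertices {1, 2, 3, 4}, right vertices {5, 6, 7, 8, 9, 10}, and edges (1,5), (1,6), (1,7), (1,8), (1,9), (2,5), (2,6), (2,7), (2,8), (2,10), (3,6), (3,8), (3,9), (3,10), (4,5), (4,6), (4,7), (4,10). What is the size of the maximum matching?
4 (matching: (1,9), (2,10), (3,8), (4,7); upper bound min(|L|,|R|) = min(4,6) = 4)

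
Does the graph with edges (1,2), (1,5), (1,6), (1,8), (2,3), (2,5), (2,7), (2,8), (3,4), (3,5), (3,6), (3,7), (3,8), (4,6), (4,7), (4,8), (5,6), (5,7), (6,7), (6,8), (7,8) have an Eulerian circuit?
No (2 vertices have odd degree: {2, 5}; Eulerian circuit requires 0)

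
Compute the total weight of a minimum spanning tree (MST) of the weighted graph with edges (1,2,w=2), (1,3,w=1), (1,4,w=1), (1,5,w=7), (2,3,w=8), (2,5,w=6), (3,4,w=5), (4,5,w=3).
7 (MST edges: (1,2,w=2), (1,3,w=1), (1,4,w=1), (4,5,w=3); sum of weights 2 + 1 + 1 + 3 = 7)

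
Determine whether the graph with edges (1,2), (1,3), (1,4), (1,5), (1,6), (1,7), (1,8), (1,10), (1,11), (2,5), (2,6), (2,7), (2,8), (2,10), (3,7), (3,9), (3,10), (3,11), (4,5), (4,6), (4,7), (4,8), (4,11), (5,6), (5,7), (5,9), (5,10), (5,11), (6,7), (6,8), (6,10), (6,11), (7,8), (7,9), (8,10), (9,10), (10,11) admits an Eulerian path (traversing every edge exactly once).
Yes (the graph is connected and exactly 2 vertices have odd degree: {1, 3}; any Eulerian path must start and end at those)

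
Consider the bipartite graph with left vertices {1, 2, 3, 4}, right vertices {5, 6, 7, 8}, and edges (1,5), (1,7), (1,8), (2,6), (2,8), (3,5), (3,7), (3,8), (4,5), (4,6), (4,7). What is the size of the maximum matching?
4 (matching: (1,8), (2,6), (3,7), (4,5); upper bound min(|L|,|R|) = min(4,4) = 4)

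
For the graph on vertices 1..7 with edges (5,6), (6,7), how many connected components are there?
5 (components: {1}, {2}, {3}, {4}, {5, 6, 7})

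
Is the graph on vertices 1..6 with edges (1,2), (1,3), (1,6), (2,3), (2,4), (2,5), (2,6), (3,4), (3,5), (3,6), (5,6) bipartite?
No (odd cycle of length 3: 6 -> 1 -> 3 -> 6)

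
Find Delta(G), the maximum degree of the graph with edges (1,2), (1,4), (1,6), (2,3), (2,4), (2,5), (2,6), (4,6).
5 (attained at vertex 2)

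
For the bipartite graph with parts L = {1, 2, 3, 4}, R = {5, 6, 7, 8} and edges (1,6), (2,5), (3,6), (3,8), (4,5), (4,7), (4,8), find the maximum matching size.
4 (matching: (1,6), (2,5), (3,8), (4,7); upper bound min(|L|,|R|) = min(4,4) = 4)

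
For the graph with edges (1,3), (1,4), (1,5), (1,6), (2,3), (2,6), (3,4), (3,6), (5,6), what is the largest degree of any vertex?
4 (attained at vertices 1, 3, 6)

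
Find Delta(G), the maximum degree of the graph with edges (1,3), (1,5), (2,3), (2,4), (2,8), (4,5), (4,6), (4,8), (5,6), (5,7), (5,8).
5 (attained at vertex 5)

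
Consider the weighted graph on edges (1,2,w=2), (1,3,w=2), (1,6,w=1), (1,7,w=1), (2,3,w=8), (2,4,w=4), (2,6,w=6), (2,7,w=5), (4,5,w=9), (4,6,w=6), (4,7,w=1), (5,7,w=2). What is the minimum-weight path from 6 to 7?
2 (path: 6 -> 1 -> 7; weights 1 + 1 = 2)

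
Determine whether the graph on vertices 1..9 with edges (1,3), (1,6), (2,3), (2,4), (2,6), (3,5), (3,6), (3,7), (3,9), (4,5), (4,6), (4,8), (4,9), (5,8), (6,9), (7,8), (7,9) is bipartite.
No (odd cycle of length 3: 6 -> 1 -> 3 -> 6)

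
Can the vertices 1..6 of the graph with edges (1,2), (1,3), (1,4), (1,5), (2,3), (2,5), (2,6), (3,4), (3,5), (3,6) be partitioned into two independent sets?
No (odd cycle of length 3: 5 -> 1 -> 2 -> 5)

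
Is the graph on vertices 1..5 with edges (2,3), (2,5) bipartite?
Yes. Partition: {1, 2, 4}, {3, 5}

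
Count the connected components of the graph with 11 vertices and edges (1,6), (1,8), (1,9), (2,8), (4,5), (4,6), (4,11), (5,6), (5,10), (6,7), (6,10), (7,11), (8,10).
2 (components: {1, 2, 4, 5, 6, 7, 8, 9, 10, 11}, {3})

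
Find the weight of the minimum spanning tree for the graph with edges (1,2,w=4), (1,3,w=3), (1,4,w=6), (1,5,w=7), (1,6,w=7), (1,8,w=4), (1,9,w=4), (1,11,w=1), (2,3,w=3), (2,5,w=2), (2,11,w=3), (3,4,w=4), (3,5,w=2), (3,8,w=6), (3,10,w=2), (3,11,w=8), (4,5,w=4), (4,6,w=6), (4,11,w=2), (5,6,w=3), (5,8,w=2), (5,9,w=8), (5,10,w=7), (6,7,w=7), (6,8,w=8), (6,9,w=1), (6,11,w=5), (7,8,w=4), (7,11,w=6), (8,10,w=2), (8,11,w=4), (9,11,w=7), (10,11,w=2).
21 (MST edges: (1,11,w=1), (2,5,w=2), (3,5,w=2), (3,10,w=2), (4,11,w=2), (5,6,w=3), (5,8,w=2), (6,9,w=1), (7,8,w=4), (10,11,w=2); sum of weights 1 + 2 + 2 + 2 + 2 + 3 + 2 + 1 + 4 + 2 = 21)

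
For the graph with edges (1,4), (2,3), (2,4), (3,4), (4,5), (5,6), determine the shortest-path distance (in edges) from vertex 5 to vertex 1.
2 (path: 5 -> 4 -> 1, 2 edges)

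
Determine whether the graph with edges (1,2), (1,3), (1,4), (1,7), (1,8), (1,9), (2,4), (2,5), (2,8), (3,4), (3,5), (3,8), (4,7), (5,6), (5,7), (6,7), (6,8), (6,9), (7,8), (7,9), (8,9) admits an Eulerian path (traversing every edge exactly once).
Yes — and in fact it has an Eulerian circuit (the graph is connected and all 9 vertices have even degree)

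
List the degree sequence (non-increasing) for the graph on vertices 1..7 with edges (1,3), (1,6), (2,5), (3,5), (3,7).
[3, 2, 2, 1, 1, 1, 0] (degrees: deg(1)=2, deg(2)=1, deg(3)=3, deg(4)=0, deg(5)=2, deg(6)=1, deg(7)=1)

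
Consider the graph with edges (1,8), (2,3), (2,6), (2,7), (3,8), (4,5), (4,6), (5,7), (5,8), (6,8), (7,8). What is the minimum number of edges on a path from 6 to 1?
2 (path: 6 -> 8 -> 1, 2 edges)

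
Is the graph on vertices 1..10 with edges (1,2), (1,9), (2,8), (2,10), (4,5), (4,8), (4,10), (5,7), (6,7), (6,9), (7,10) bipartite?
Yes. Partition: {1, 3, 5, 6, 8, 10}, {2, 4, 7, 9}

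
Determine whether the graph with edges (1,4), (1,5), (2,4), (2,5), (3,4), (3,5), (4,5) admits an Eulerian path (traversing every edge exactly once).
Yes — and in fact it has an Eulerian circuit (the graph is connected and all 5 vertices have even degree)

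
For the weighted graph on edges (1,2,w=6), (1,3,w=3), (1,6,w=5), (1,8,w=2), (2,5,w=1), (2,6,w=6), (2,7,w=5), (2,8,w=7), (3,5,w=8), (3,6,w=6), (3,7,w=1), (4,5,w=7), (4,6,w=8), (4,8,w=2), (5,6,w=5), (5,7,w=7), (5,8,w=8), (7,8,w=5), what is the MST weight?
19 (MST edges: (1,3,w=3), (1,6,w=5), (1,8,w=2), (2,5,w=1), (2,7,w=5), (3,7,w=1), (4,8,w=2); sum of weights 3 + 5 + 2 + 1 + 5 + 1 + 2 = 19)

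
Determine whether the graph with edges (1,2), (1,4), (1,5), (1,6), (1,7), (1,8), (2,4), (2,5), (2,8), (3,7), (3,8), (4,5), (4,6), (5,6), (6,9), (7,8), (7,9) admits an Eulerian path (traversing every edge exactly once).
Yes — and in fact it has an Eulerian circuit (the graph is connected and all 9 vertices have even degree)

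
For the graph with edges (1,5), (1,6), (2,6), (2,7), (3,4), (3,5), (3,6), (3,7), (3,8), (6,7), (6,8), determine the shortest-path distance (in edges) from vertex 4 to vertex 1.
3 (path: 4 -> 3 -> 6 -> 1, 3 edges)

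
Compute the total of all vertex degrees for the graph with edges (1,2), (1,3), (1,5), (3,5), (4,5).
10 (handshake: sum of degrees = 2|E| = 2 x 5 = 10)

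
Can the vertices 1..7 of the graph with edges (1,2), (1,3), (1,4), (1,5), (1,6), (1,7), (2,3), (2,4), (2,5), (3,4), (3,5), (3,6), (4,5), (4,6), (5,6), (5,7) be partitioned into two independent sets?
No (odd cycle of length 3: 7 -> 1 -> 5 -> 7)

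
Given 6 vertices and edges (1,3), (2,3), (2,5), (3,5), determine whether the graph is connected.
No, it has 3 components: {1, 2, 3, 5}, {4}, {6}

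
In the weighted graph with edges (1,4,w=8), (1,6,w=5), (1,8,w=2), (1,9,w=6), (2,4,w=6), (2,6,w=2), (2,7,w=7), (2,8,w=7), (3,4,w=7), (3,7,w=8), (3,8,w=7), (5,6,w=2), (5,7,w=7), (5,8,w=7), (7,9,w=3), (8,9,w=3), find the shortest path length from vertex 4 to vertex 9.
13 (path: 4 -> 1 -> 8 -> 9; weights 8 + 2 + 3 = 13)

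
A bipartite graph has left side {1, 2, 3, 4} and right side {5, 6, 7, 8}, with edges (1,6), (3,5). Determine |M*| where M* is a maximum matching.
2 (matching: (1,6), (3,5); upper bound min(|L|,|R|) = min(4,4) = 4)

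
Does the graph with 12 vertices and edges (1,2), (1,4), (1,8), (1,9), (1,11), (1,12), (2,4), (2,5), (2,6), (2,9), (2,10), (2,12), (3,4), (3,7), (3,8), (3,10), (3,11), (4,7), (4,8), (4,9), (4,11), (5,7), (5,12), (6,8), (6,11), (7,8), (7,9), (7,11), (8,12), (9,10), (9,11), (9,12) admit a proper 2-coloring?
No (odd cycle of length 3: 9 -> 1 -> 12 -> 9)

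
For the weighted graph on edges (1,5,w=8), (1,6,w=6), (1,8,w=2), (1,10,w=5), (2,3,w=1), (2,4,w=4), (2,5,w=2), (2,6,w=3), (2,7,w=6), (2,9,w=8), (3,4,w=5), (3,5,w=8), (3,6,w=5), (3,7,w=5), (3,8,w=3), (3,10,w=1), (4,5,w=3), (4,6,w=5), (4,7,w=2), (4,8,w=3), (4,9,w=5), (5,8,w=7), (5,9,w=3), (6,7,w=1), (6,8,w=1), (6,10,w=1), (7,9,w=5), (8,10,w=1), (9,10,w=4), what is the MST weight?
14 (MST edges: (1,8,w=2), (2,3,w=1), (2,5,w=2), (3,10,w=1), (4,7,w=2), (5,9,w=3), (6,7,w=1), (6,8,w=1), (6,10,w=1); sum of weights 2 + 1 + 2 + 1 + 2 + 3 + 1 + 1 + 1 = 14)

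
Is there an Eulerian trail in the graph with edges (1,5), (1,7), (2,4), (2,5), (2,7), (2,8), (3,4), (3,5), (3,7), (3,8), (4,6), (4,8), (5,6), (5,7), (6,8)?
Yes (the graph is connected and exactly 2 vertices have odd degree: {5, 6}; any Eulerian path must start and end at those)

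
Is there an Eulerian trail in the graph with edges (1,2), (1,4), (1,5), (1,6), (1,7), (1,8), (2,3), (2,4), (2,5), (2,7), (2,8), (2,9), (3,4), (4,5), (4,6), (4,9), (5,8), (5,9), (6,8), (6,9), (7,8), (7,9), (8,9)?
Yes (the graph is connected and exactly 2 vertices have odd degree: {2, 5}; any Eulerian path must start and end at those)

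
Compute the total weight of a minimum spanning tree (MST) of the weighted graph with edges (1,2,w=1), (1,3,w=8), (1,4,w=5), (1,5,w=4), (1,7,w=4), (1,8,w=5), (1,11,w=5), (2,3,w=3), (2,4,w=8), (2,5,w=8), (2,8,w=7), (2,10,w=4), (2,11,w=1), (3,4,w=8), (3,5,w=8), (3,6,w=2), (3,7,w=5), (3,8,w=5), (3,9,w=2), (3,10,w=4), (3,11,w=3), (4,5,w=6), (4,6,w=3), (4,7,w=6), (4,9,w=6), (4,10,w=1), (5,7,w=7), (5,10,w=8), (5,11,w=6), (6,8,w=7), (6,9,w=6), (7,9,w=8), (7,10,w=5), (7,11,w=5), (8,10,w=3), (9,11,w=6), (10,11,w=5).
24 (MST edges: (1,2,w=1), (1,5,w=4), (1,7,w=4), (2,3,w=3), (2,11,w=1), (3,6,w=2), (3,9,w=2), (4,6,w=3), (4,10,w=1), (8,10,w=3); sum of weights 1 + 4 + 4 + 3 + 1 + 2 + 2 + 3 + 1 + 3 = 24)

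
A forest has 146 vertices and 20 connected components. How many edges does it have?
126 (Each of the 20 component trees on V_i vertices has V_i - 1 edges; summing gives V - C = 146 - 20 = 126)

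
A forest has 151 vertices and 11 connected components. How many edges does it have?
140 (Each of the 11 component trees on V_i vertices has V_i - 1 edges; summing gives V - C = 151 - 11 = 140)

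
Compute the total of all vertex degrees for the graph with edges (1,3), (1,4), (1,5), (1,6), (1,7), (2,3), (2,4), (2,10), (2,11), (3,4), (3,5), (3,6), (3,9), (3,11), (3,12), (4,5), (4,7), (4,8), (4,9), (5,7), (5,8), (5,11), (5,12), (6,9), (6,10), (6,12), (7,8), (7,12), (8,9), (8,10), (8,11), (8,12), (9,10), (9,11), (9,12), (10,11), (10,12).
74 (handshake: sum of degrees = 2|E| = 2 x 37 = 74)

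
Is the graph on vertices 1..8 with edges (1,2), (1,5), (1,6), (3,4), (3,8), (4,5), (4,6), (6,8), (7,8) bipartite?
Yes. Partition: {1, 4, 8}, {2, 3, 5, 6, 7}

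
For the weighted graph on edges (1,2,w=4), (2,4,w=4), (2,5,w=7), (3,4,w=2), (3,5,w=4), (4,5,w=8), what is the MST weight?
14 (MST edges: (1,2,w=4), (2,4,w=4), (3,4,w=2), (3,5,w=4); sum of weights 4 + 4 + 2 + 4 = 14)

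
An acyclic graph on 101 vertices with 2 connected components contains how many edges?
99 (Each of the 2 component trees on V_i vertices has V_i - 1 edges; summing gives V - C = 101 - 2 = 99)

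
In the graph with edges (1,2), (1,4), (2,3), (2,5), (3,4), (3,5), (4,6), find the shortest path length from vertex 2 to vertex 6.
3 (path: 2 -> 3 -> 4 -> 6, 3 edges)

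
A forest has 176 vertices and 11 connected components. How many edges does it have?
165 (Each of the 11 component trees on V_i vertices has V_i - 1 edges; summing gives V - C = 176 - 11 = 165)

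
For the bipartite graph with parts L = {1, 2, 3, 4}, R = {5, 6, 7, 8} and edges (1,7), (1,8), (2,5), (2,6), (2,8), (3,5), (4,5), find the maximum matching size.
3 (matching: (1,7), (2,8), (3,5); upper bound min(|L|,|R|) = min(4,4) = 4)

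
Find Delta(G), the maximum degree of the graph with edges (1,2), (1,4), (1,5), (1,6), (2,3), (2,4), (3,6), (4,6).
4 (attained at vertex 1)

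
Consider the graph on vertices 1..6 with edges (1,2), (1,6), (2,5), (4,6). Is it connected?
No, it has 2 components: {1, 2, 4, 5, 6}, {3}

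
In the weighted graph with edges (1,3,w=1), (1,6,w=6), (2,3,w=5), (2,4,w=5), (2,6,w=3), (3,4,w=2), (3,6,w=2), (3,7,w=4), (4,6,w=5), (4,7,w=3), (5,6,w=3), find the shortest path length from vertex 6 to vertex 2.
3 (path: 6 -> 2; weights 3 = 3)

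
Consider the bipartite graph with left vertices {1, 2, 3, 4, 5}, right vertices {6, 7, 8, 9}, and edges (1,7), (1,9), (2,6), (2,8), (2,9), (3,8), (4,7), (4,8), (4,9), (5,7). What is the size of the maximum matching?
4 (matching: (1,9), (2,6), (3,8), (4,7); upper bound min(|L|,|R|) = min(5,4) = 4)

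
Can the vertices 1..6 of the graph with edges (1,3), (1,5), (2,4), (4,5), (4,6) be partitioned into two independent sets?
Yes. Partition: {1, 4}, {2, 3, 5, 6}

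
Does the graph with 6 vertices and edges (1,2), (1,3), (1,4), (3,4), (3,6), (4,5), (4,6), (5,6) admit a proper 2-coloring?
No (odd cycle of length 3: 4 -> 1 -> 3 -> 4)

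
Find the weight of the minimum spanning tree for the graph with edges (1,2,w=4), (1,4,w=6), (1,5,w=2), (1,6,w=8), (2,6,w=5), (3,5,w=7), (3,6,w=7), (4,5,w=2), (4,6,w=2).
17 (MST edges: (1,2,w=4), (1,5,w=2), (3,5,w=7), (4,5,w=2), (4,6,w=2); sum of weights 4 + 2 + 7 + 2 + 2 = 17)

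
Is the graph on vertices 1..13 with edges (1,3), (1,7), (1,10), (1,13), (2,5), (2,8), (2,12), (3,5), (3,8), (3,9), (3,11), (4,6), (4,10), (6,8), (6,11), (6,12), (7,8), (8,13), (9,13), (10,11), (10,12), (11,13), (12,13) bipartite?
Yes. Partition: {1, 4, 5, 8, 9, 11, 12}, {2, 3, 6, 7, 10, 13}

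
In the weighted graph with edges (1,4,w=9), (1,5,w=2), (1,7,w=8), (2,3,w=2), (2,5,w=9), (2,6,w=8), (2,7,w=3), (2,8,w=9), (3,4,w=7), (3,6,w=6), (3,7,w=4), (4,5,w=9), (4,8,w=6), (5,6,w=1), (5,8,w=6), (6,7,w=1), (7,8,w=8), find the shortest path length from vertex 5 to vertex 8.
6 (path: 5 -> 8; weights 6 = 6)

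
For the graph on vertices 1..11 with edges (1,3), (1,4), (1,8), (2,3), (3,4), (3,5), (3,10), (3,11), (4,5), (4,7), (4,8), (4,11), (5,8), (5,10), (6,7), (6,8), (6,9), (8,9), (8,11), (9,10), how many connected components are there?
1 (components: {1, 2, 3, 4, 5, 6, 7, 8, 9, 10, 11})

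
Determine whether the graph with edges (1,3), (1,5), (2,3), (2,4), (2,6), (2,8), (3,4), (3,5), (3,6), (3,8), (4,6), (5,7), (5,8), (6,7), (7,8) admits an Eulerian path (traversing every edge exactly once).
Yes (the graph is connected and exactly 2 vertices have odd degree: {4, 7}; any Eulerian path must start and end at those)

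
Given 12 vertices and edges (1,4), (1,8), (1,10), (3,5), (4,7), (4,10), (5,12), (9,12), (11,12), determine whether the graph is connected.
No, it has 4 components: {1, 4, 7, 8, 10}, {2}, {3, 5, 9, 11, 12}, {6}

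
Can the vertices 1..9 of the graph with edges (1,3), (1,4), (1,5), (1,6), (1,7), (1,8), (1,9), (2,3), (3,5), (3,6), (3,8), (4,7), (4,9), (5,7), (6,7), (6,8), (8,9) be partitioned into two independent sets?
No (odd cycle of length 3: 5 -> 1 -> 3 -> 5)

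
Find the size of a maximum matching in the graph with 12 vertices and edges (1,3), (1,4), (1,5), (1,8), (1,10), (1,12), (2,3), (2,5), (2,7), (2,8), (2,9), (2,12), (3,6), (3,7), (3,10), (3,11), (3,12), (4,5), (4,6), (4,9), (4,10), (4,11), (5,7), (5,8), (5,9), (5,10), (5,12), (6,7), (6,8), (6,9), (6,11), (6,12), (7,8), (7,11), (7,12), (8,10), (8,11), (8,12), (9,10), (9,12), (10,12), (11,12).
6 (matching: (1,10), (2,9), (3,12), (4,11), (5,8), (6,7); upper bound floor(n/2) = floor(12/2) = 6)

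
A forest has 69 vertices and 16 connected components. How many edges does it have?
53 (Each of the 16 component trees on V_i vertices has V_i - 1 edges; summing gives V - C = 69 - 16 = 53)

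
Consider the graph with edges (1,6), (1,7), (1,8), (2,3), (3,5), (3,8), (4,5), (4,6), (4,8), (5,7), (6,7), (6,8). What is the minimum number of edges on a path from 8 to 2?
2 (path: 8 -> 3 -> 2, 2 edges)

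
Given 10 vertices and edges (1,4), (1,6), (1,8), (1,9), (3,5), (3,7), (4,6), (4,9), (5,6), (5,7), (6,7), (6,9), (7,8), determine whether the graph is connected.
No, it has 3 components: {1, 3, 4, 5, 6, 7, 8, 9}, {2}, {10}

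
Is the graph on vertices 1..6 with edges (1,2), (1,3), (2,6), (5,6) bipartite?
Yes. Partition: {1, 4, 6}, {2, 3, 5}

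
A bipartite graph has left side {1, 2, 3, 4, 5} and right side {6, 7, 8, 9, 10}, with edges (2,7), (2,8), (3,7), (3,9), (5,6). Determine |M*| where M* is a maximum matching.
3 (matching: (2,8), (3,9), (5,6); upper bound min(|L|,|R|) = min(5,5) = 5)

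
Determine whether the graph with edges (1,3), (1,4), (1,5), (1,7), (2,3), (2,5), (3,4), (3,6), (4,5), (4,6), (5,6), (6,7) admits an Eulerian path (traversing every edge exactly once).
Yes — and in fact it has an Eulerian circuit (the graph is connected and all 7 vertices have even degree)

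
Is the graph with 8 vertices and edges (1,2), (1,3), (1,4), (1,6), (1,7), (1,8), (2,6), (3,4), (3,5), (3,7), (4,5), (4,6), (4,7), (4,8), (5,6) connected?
Yes (BFS from 1 visits [1, 2, 3, 4, 6, 7, 8, 5] — all 8 vertices reached)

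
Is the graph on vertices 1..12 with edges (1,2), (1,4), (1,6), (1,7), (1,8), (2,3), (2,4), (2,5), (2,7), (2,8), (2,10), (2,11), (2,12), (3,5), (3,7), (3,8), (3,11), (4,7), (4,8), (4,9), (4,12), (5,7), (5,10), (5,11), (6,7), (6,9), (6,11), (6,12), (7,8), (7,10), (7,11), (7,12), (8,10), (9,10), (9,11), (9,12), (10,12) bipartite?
No (odd cycle of length 3: 2 -> 1 -> 4 -> 2)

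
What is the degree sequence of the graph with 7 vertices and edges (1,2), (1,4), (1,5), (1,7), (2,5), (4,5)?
[4, 3, 2, 2, 1, 0, 0] (degrees: deg(1)=4, deg(2)=2, deg(3)=0, deg(4)=2, deg(5)=3, deg(6)=0, deg(7)=1)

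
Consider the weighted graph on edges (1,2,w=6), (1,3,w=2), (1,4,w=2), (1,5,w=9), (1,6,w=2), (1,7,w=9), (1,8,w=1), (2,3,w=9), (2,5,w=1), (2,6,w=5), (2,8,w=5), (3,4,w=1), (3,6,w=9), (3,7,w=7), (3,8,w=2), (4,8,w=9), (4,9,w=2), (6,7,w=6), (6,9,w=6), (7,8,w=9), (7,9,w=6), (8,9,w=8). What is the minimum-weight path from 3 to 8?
2 (path: 3 -> 8; weights 2 = 2)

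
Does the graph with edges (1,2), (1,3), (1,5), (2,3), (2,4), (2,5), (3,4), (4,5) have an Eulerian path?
No (4 vertices have odd degree: {1, 3, 4, 5}; Eulerian path requires 0 or 2)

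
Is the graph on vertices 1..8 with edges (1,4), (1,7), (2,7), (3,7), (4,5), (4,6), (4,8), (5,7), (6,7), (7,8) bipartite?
Yes. Partition: {1, 2, 3, 5, 6, 8}, {4, 7}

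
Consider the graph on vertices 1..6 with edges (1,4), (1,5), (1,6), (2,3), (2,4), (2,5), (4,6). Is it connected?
Yes (BFS from 1 visits [1, 4, 5, 6, 2, 3] — all 6 vertices reached)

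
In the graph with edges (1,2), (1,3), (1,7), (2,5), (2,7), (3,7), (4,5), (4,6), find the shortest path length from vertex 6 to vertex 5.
2 (path: 6 -> 4 -> 5, 2 edges)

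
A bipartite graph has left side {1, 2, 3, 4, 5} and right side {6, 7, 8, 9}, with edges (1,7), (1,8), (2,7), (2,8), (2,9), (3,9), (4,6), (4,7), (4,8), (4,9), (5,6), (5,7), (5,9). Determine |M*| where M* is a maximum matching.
4 (matching: (1,8), (2,9), (4,7), (5,6); upper bound min(|L|,|R|) = min(5,4) = 4)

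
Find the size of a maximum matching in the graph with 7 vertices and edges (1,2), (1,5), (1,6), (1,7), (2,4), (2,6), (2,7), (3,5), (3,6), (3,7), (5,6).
3 (matching: (1,2), (3,7), (5,6); upper bound floor(n/2) = floor(7/2) = 3)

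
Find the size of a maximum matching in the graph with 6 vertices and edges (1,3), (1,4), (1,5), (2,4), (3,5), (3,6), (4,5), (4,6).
3 (matching: (1,5), (2,4), (3,6); upper bound floor(n/2) = floor(6/2) = 3)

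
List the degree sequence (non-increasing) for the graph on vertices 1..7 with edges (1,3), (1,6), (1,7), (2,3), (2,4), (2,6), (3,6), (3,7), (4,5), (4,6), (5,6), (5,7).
[5, 4, 3, 3, 3, 3, 3] (degrees: deg(1)=3, deg(2)=3, deg(3)=4, deg(4)=3, deg(5)=3, deg(6)=5, deg(7)=3)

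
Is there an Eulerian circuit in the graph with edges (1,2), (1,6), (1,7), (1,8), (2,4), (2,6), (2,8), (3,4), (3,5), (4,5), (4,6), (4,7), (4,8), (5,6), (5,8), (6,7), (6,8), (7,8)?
Yes (the graph is connected and all 8 vertices have even degree)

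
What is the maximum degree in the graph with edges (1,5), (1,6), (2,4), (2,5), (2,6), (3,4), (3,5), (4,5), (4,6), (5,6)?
5 (attained at vertex 5)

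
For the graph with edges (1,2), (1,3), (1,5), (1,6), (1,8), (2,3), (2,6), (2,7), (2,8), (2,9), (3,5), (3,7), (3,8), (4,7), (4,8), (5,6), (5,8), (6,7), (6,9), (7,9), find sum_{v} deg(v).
40 (handshake: sum of degrees = 2|E| = 2 x 20 = 40)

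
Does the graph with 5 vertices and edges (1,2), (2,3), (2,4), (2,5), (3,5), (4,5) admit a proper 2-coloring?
No (odd cycle of length 3: 3 -> 2 -> 5 -> 3)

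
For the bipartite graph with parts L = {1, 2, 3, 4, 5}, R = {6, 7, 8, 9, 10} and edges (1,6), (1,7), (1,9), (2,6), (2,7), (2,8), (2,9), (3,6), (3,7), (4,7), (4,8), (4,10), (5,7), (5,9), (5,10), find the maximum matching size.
5 (matching: (1,9), (2,8), (3,6), (4,10), (5,7); upper bound min(|L|,|R|) = min(5,5) = 5)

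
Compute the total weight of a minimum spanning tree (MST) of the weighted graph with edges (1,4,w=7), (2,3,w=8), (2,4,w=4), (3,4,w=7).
18 (MST edges: (1,4,w=7), (2,4,w=4), (3,4,w=7); sum of weights 7 + 4 + 7 = 18)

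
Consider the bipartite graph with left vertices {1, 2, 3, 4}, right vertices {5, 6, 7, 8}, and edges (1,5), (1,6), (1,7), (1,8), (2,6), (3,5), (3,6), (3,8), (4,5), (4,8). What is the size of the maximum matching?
4 (matching: (1,7), (2,6), (3,8), (4,5); upper bound min(|L|,|R|) = min(4,4) = 4)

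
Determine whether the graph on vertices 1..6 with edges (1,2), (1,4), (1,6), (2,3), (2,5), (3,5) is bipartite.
No (odd cycle of length 3: 5 -> 2 -> 3 -> 5)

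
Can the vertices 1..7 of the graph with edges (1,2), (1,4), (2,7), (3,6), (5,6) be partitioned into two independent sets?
Yes. Partition: {1, 3, 5, 7}, {2, 4, 6}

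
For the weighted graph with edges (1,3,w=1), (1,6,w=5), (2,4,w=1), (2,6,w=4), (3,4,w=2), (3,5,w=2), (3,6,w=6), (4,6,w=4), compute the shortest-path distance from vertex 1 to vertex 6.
5 (path: 1 -> 6; weights 5 = 5)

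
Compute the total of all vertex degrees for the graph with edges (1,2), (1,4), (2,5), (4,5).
8 (handshake: sum of degrees = 2|E| = 2 x 4 = 8)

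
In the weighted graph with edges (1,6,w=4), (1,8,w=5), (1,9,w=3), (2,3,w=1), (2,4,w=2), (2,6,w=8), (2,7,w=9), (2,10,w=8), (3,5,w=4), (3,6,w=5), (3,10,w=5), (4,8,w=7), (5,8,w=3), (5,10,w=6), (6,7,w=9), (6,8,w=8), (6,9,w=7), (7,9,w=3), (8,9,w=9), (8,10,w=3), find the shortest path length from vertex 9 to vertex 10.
11 (path: 9 -> 1 -> 8 -> 10; weights 3 + 5 + 3 = 11)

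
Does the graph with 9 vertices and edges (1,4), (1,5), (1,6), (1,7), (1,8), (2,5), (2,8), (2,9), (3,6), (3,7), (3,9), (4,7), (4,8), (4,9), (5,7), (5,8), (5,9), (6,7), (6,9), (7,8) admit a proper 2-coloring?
No (odd cycle of length 3: 5 -> 1 -> 7 -> 5)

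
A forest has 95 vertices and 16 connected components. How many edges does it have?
79 (Each of the 16 component trees on V_i vertices has V_i - 1 edges; summing gives V - C = 95 - 16 = 79)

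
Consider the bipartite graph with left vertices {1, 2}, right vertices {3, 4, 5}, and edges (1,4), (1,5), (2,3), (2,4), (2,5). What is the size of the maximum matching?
2 (matching: (1,5), (2,4); upper bound min(|L|,|R|) = min(2,3) = 2)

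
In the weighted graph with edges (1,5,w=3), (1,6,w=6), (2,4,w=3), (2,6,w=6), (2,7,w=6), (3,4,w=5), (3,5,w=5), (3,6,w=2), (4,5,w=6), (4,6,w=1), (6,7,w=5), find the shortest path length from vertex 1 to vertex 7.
11 (path: 1 -> 6 -> 7; weights 6 + 5 = 11)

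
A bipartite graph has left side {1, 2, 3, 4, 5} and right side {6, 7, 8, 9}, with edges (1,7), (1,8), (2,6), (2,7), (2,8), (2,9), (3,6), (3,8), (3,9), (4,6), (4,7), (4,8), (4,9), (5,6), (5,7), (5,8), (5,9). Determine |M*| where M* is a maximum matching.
4 (matching: (1,8), (2,9), (3,6), (4,7); upper bound min(|L|,|R|) = min(5,4) = 4)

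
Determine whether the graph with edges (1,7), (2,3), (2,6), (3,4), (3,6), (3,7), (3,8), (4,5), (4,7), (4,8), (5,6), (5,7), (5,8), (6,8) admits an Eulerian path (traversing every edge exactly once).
Yes (the graph is connected and exactly 2 vertices have odd degree: {1, 3}; any Eulerian path must start and end at those)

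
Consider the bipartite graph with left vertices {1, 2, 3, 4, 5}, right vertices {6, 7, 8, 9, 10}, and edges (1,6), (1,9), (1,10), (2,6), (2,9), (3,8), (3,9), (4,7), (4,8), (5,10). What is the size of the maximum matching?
5 (matching: (1,6), (2,9), (3,8), (4,7), (5,10); upper bound min(|L|,|R|) = min(5,5) = 5)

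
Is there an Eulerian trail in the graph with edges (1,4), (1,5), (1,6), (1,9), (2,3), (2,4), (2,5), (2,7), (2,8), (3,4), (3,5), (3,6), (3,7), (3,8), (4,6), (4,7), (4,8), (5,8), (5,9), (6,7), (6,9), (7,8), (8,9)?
No (4 vertices have odd degree: {2, 5, 6, 7}; Eulerian path requires 0 or 2)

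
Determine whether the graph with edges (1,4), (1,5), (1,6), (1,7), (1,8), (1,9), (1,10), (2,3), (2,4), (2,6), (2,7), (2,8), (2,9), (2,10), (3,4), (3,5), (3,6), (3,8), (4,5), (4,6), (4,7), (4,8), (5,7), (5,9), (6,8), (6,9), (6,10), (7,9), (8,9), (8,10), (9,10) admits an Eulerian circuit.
No (10 vertices have odd degree: {1, 2, 3, 4, 5, 6, 7, 8, 9, 10}; Eulerian circuit requires 0)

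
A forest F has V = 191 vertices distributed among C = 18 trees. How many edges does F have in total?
173 (Each of the 18 component trees on V_i vertices has V_i - 1 edges; summing gives V - C = 191 - 18 = 173)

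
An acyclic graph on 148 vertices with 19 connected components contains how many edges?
129 (Each of the 19 component trees on V_i vertices has V_i - 1 edges; summing gives V - C = 148 - 19 = 129)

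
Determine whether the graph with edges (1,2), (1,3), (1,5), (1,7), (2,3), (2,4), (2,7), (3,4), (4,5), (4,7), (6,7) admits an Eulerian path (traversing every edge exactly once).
Yes (the graph is connected and exactly 2 vertices have odd degree: {3, 6}; any Eulerian path must start and end at those)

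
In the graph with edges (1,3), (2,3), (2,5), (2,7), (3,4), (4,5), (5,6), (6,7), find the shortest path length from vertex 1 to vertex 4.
2 (path: 1 -> 3 -> 4, 2 edges)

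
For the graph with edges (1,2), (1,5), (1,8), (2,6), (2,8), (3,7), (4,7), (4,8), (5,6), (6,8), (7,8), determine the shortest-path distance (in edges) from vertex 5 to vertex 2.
2 (path: 5 -> 6 -> 2, 2 edges)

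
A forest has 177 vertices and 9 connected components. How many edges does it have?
168 (Each of the 9 component trees on V_i vertices has V_i - 1 edges; summing gives V - C = 177 - 9 = 168)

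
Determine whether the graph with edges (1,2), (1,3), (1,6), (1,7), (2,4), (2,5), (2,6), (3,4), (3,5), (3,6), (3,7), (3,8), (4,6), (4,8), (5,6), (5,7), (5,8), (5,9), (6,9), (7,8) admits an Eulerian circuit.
Yes (the graph is connected and all 9 vertices have even degree)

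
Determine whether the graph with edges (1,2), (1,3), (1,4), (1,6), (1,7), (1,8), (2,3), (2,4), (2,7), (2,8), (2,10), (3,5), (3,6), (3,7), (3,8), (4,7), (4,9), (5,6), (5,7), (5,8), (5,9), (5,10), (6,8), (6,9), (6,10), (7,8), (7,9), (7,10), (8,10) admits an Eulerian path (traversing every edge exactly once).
Yes (the graph is connected and exactly 2 vertices have odd degree: {8, 10}; any Eulerian path must start and end at those)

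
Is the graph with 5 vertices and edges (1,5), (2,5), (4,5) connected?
No, it has 2 components: {1, 2, 4, 5}, {3}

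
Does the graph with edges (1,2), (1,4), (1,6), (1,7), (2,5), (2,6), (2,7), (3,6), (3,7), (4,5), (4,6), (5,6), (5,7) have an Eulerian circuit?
No (2 vertices have odd degree: {4, 6}; Eulerian circuit requires 0)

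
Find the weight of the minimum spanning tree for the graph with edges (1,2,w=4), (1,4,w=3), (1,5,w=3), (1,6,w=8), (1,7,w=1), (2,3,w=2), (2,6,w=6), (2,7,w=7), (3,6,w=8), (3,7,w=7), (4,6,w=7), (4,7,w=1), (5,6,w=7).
17 (MST edges: (1,2,w=4), (1,5,w=3), (1,7,w=1), (2,3,w=2), (2,6,w=6), (4,7,w=1); sum of weights 4 + 3 + 1 + 2 + 6 + 1 = 17)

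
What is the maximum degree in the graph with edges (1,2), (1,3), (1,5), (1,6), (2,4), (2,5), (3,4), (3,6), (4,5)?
4 (attained at vertex 1)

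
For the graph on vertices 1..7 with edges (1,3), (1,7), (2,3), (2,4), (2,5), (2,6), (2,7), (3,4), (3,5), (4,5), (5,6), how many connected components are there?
1 (components: {1, 2, 3, 4, 5, 6, 7})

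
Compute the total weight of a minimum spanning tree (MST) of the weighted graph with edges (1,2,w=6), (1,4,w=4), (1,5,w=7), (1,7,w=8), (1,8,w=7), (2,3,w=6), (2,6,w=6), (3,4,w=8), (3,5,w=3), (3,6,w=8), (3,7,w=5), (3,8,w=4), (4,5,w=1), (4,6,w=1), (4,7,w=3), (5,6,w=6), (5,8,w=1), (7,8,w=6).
19 (MST edges: (1,2,w=6), (1,4,w=4), (3,5,w=3), (4,5,w=1), (4,6,w=1), (4,7,w=3), (5,8,w=1); sum of weights 6 + 4 + 3 + 1 + 1 + 3 + 1 = 19)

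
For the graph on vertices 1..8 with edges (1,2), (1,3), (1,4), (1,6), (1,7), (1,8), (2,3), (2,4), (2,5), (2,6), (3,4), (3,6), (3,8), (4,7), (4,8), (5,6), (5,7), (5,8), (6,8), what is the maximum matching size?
4 (matching: (1,2), (3,8), (4,7), (5,6); upper bound floor(n/2) = floor(8/2) = 4)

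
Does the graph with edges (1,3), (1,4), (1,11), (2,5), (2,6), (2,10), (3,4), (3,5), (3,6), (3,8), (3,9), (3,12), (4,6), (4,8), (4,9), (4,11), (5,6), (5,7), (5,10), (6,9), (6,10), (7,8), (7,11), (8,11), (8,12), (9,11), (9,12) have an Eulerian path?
No (10 vertices have odd degree: {1, 2, 3, 5, 7, 8, 9, 10, 11, 12}; Eulerian path requires 0 or 2)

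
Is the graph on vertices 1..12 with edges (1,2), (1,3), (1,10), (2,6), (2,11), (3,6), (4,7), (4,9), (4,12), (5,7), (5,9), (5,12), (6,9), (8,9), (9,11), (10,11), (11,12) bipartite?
Yes. Partition: {1, 4, 5, 6, 8, 11}, {2, 3, 7, 9, 10, 12}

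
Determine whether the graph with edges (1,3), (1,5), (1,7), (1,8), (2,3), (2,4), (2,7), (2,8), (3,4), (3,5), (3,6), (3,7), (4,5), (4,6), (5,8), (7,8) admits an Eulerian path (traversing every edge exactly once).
Yes — and in fact it has an Eulerian circuit (the graph is connected and all 8 vertices have even degree)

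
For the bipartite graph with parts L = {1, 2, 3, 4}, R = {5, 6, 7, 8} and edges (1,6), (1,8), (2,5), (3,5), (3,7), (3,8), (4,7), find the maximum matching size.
4 (matching: (1,6), (2,5), (3,8), (4,7); upper bound min(|L|,|R|) = min(4,4) = 4)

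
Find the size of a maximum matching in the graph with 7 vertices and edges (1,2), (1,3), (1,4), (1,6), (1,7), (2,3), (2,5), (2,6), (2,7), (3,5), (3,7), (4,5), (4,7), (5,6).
3 (matching: (1,7), (2,6), (4,5); upper bound floor(n/2) = floor(7/2) = 3)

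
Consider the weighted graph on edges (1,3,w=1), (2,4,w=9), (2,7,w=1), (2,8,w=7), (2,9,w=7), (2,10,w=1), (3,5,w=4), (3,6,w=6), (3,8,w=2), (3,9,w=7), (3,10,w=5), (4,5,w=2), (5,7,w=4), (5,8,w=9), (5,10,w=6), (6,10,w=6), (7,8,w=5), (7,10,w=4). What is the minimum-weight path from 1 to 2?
7 (path: 1 -> 3 -> 10 -> 2; weights 1 + 5 + 1 = 7)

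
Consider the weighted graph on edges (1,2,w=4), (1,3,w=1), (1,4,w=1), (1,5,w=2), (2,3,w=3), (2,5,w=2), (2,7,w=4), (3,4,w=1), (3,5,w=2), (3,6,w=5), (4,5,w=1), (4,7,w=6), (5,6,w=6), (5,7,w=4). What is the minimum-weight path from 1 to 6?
6 (path: 1 -> 3 -> 6; weights 1 + 5 = 6)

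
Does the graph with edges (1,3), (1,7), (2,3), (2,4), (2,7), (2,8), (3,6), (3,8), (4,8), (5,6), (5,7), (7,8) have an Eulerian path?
Yes — and in fact it has an Eulerian circuit (the graph is connected and all 8 vertices have even degree)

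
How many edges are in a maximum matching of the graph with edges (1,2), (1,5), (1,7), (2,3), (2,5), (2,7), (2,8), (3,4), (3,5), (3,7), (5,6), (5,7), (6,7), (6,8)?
4 (matching: (1,7), (2,8), (3,4), (5,6); upper bound floor(n/2) = floor(8/2) = 4)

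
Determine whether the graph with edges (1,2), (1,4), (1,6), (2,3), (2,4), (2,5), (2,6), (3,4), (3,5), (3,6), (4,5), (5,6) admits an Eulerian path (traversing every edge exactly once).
Yes (the graph is connected and exactly 2 vertices have odd degree: {1, 2}; any Eulerian path must start and end at those)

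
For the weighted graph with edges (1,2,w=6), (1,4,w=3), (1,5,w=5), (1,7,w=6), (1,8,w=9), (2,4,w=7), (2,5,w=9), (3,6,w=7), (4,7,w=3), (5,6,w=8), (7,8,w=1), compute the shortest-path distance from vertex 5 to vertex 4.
8 (path: 5 -> 1 -> 4; weights 5 + 3 = 8)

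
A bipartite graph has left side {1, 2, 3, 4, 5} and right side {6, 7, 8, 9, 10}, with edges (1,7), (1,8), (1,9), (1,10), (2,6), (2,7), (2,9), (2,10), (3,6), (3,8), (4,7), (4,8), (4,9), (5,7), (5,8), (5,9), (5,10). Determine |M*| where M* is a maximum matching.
5 (matching: (1,10), (2,9), (3,6), (4,7), (5,8); upper bound min(|L|,|R|) = min(5,5) = 5)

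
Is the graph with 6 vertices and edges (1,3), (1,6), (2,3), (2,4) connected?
No, it has 2 components: {1, 2, 3, 4, 6}, {5}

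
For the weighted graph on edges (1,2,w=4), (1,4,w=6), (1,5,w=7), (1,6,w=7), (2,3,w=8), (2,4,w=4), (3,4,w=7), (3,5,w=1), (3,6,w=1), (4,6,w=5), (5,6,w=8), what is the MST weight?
15 (MST edges: (1,2,w=4), (2,4,w=4), (3,5,w=1), (3,6,w=1), (4,6,w=5); sum of weights 4 + 4 + 1 + 1 + 5 = 15)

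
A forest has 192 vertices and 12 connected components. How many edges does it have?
180 (Each of the 12 component trees on V_i vertices has V_i - 1 edges; summing gives V - C = 192 - 12 = 180)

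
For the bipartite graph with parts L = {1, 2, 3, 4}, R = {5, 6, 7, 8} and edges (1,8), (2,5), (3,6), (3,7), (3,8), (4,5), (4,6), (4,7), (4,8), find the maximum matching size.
4 (matching: (1,8), (2,5), (3,7), (4,6); upper bound min(|L|,|R|) = min(4,4) = 4)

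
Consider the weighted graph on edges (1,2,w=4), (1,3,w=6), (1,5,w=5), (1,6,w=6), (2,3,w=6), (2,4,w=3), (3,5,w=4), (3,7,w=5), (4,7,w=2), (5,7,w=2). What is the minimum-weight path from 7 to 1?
7 (path: 7 -> 5 -> 1; weights 2 + 5 = 7)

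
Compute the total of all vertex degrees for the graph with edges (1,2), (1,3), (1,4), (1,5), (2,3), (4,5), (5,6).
14 (handshake: sum of degrees = 2|E| = 2 x 7 = 14)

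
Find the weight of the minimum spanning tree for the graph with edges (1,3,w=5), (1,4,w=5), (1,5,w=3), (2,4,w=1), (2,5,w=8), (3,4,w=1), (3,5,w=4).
9 (MST edges: (1,5,w=3), (2,4,w=1), (3,4,w=1), (3,5,w=4); sum of weights 3 + 1 + 1 + 4 = 9)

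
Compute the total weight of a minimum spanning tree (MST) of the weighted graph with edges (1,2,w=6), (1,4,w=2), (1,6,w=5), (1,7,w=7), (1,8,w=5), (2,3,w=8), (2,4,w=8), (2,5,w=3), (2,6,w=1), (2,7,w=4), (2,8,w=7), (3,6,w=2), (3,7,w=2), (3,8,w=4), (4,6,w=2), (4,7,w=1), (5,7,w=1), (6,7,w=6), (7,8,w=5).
13 (MST edges: (1,4,w=2), (2,6,w=1), (3,6,w=2), (3,7,w=2), (3,8,w=4), (4,7,w=1), (5,7,w=1); sum of weights 2 + 1 + 2 + 2 + 4 + 1 + 1 = 13)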